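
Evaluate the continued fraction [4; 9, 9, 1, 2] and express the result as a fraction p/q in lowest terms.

Use the convergent recurrence hₖ = aₖ·hₖ₋₁ + hₖ₋₂ (and likewise for the denominators kₖ):
a_0 = 4: 4/1
a_1 = 9: 37/9
a_2 = 9: 337/82
a_3 = 1: 374/91
a_4 = 2: 1085/264

1085/264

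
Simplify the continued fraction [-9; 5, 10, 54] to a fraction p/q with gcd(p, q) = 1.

Start with 54.
10 + 1/(54/1) = 10 + 1/54 = 541/54
5 + 1/(541/54) = 5 + 54/541 = 2759/541
-9 + 1/(2759/541) = -9 + 541/2759 = -24290/2759

-24290/2759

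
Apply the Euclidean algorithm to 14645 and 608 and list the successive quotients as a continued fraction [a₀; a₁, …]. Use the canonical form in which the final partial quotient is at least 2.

[24; 11, 2, 8, 3]

⌊14645/608⌋ = 24, remainder 53
⌊608/53⌋ = 11, remainder 25
⌊53/25⌋ = 2, remainder 3
⌊25/3⌋ = 8, remainder 1
⌊3/1⌋ = 3, remainder 0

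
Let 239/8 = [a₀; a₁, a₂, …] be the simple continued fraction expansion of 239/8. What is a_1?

1

239 ÷ 8 → quotient 29, remainder 7
8 ÷ 7 → quotient 1, remainder 1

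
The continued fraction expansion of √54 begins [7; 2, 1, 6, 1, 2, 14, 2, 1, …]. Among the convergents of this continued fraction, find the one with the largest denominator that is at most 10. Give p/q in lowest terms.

List convergents until the denominator exceeds the bound:
a_0 = 7: 7/1  (≤ bound)
a_1 = 2: 15/2  (≤ bound)
a_2 = 1: 22/3  (≤ bound)
a_3 = 6: 147/20  (> 10, stop)

22/3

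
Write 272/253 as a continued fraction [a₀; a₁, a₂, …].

Run the Euclidean algorithm, recording each quotient:
272 = 1·253 + 19, so a_0 = 1
253 = 13·19 + 6, so a_1 = 13
19 = 3·6 + 1, so a_2 = 3
6 = 6·1 + 0, so a_3 = 6

[1; 13, 3, 6]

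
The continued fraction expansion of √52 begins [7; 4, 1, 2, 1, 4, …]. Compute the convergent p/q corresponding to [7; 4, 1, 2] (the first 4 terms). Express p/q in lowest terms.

a_0 = 7: 7/1
a_1 = 4: 29/4
a_2 = 1: 36/5
a_3 = 2: 101/14

101/14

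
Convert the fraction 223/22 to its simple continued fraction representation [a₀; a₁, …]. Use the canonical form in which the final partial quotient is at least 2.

Apply division with remainder until the remainder is 0:
⌊223/22⌋ = 10, remainder 3
⌊22/3⌋ = 7, remainder 1
⌊3/1⌋ = 3, remainder 0

[10; 7, 3]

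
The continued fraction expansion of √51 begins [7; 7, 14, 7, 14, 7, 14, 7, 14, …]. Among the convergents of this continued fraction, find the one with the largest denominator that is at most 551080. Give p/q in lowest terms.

499850/69993

a_0 = 7: 7/1  (≤ bound)
a_1 = 7: 50/7  (≤ bound)
a_2 = 14: 707/99  (≤ bound)
a_3 = 7: 4999/700  (≤ bound)
a_4 = 14: 70693/9899  (≤ bound)
a_5 = 7: 499850/69993  (≤ bound)
a_6 = 14: 7068593/989801  (> 551080, stop)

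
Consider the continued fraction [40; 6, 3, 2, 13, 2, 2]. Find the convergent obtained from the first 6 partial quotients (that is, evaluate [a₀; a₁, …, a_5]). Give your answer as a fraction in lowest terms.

49235/1226

a_0 = 40: 40/1
a_1 = 6: 241/6
a_2 = 3: 763/19
a_3 = 2: 1767/44
a_4 = 13: 23734/591
a_5 = 2: 49235/1226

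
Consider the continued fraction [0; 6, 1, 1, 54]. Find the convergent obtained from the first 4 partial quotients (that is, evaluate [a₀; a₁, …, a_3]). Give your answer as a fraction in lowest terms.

2/13

a_0 = 0: 0/1
a_1 = 6: 1/6
a_2 = 1: 1/7
a_3 = 1: 2/13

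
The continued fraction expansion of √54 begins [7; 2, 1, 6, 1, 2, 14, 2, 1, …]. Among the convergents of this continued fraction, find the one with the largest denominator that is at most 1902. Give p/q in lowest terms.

6959/947

List convergents until the denominator exceeds the bound:
a_0 = 7: 7/1  (≤ bound)
a_1 = 2: 15/2  (≤ bound)
a_2 = 1: 22/3  (≤ bound)
a_3 = 6: 147/20  (≤ bound)
a_4 = 1: 169/23  (≤ bound)
a_5 = 2: 485/66  (≤ bound)
a_6 = 14: 6959/947  (≤ bound)
a_7 = 2: 14403/1960  (> 1902, stop)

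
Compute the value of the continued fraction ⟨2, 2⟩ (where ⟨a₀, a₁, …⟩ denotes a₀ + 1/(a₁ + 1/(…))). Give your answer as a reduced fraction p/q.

5/2

Use the convergent recurrence hₖ = aₖ·hₖ₋₁ + hₖ₋₂ (and likewise for the denominators kₖ):
a_0 = 2: 2/1
a_1 = 2: 5/2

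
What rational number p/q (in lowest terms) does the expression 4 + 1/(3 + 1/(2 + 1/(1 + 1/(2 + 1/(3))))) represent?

391/91

a_0 = 4: 4/1
a_1 = 3: 13/3
a_2 = 2: 30/7
a_3 = 1: 43/10
a_4 = 2: 116/27
a_5 = 3: 391/91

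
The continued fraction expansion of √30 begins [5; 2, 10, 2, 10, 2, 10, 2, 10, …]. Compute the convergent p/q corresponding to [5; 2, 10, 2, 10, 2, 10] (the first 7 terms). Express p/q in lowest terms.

55435/10121

Build up convergents one term at a time:
a_0 = 5: 5/1
a_1 = 2: 11/2
a_2 = 10: 115/21
a_3 = 2: 241/44
a_4 = 10: 2525/461
a_5 = 2: 5291/966
a_6 = 10: 55435/10121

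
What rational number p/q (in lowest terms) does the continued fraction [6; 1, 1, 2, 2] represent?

79/12

Start with 2.
2 + 1/(2/1) = 2 + 1/2 = 5/2
1 + 1/(5/2) = 1 + 2/5 = 7/5
1 + 1/(7/5) = 1 + 5/7 = 12/7
6 + 1/(12/7) = 6 + 7/12 = 79/12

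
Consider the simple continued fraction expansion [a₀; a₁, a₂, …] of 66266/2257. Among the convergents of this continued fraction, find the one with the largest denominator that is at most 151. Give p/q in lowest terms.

734/25

List convergents until the denominator exceeds the bound:
a_0 = 29: 29/1  (≤ bound)
a_1 = 2: 59/2  (≤ bound)
a_2 = 1: 88/3  (≤ bound)
a_3 = 3: 323/11  (≤ bound)
a_4 = 2: 734/25  (≤ bound)
a_5 = 7: 5461/186  (> 151, stop)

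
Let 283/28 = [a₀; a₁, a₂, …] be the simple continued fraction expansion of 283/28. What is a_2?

Repeatedly divide and take the remainder:
283 ÷ 28 → quotient 10, remainder 3
28 ÷ 3 → quotient 9, remainder 1
3 ÷ 1 → quotient 3, remainder 0

3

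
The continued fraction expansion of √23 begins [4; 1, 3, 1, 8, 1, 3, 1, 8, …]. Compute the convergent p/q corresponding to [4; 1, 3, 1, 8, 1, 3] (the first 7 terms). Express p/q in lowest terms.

Build up convergents one term at a time:
a_0 = 4: 4/1
a_1 = 1: 5/1
a_2 = 3: 19/4
a_3 = 1: 24/5
a_4 = 8: 211/44
a_5 = 1: 235/49
a_6 = 3: 916/191

916/191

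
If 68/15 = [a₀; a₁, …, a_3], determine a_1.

68 = 4·15 + 8, so a_0 = 4
15 = 1·8 + 7, so a_1 = 1

1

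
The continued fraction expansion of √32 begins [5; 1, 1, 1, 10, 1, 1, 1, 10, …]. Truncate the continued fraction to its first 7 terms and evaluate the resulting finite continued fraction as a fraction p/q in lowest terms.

379/67

Work from the innermost term outward:
Start with 1.
1 + 1/(1/1) = 1 + 1/1 = 2/1
10 + 1/(2/1) = 10 + 1/2 = 21/2
1 + 1/(21/2) = 1 + 2/21 = 23/21
1 + 1/(23/21) = 1 + 21/23 = 44/23
1 + 1/(44/23) = 1 + 23/44 = 67/44
5 + 1/(67/44) = 5 + 44/67 = 379/67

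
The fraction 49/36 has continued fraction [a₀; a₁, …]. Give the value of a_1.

49 ÷ 36 → quotient 1, remainder 13
36 ÷ 13 → quotient 2, remainder 10

2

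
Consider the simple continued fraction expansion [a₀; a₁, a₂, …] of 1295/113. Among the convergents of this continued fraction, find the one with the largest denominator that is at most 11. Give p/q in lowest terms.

126/11

a_0 = 11: 11/1  (≤ bound)
a_1 = 2: 23/2  (≤ bound)
a_2 = 5: 126/11  (≤ bound)
a_3 = 1: 149/13  (> 11, stop)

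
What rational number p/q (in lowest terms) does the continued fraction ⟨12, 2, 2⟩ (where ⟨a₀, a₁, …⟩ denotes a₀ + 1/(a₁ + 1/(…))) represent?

Build up convergents one term at a time:
a_0 = 12: 12/1
a_1 = 2: 25/2
a_2 = 2: 62/5

62/5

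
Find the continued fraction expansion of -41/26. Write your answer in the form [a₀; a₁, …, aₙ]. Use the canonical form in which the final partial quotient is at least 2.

[-2; 2, 2, 1, 3]

⌊-41/26⌋ = -2, remainder 11
⌊26/11⌋ = 2, remainder 4
⌊11/4⌋ = 2, remainder 3
⌊4/3⌋ = 1, remainder 1
⌊3/1⌋ = 3, remainder 0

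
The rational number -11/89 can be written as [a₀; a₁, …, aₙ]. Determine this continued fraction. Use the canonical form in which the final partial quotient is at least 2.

Apply division with remainder until the remainder is 0:
-11 = -1·89 + 78, so a_0 = -1
89 = 1·78 + 11, so a_1 = 1
78 = 7·11 + 1, so a_2 = 7
11 = 11·1 + 0, so a_3 = 11

[-1; 1, 7, 11]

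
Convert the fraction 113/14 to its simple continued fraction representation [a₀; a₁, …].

[8; 14]

113 ÷ 14 → quotient 8, remainder 1
14 ÷ 1 → quotient 14, remainder 0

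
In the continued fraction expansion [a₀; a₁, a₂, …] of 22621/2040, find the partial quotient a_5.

Apply division with remainder until the remainder is 0:
⌊22621/2040⌋ = 11, remainder 181
⌊2040/181⌋ = 11, remainder 49
⌊181/49⌋ = 3, remainder 34
⌊49/34⌋ = 1, remainder 15
⌊34/15⌋ = 2, remainder 4
⌊15/4⌋ = 3, remainder 3

3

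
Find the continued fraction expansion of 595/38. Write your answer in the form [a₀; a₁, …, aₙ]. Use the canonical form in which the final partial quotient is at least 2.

595 = 15·38 + 25, so a_0 = 15
38 = 1·25 + 13, so a_1 = 1
25 = 1·13 + 12, so a_2 = 1
13 = 1·12 + 1, so a_3 = 1
12 = 12·1 + 0, so a_4 = 12

[15; 1, 1, 1, 12]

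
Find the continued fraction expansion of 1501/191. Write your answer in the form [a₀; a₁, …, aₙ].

[7; 1, 6, 13, 2]

Repeatedly divide and take the remainder:
⌊1501/191⌋ = 7, remainder 164
⌊191/164⌋ = 1, remainder 27
⌊164/27⌋ = 6, remainder 2
⌊27/2⌋ = 13, remainder 1
⌊2/1⌋ = 2, remainder 0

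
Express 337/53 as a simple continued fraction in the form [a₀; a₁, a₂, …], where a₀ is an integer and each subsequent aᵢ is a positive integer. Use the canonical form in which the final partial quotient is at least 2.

[6; 2, 1, 3, 1, 3]

⌊337/53⌋ = 6, remainder 19
⌊53/19⌋ = 2, remainder 15
⌊19/15⌋ = 1, remainder 4
⌊15/4⌋ = 3, remainder 3
⌊4/3⌋ = 1, remainder 1
⌊3/1⌋ = 3, remainder 0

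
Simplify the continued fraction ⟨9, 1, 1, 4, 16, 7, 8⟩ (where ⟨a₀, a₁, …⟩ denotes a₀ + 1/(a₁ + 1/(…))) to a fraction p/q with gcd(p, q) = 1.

80203/8394

Work from the innermost term outward:
Start with 8.
7 + 1/(8/1) = 7 + 1/8 = 57/8
16 + 1/(57/8) = 16 + 8/57 = 920/57
4 + 1/(920/57) = 4 + 57/920 = 3737/920
1 + 1/(3737/920) = 1 + 920/3737 = 4657/3737
1 + 1/(4657/3737) = 1 + 3737/4657 = 8394/4657
9 + 1/(8394/4657) = 9 + 4657/8394 = 80203/8394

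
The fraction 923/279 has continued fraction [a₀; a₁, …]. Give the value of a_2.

⌊923/279⌋ = 3, remainder 86
⌊279/86⌋ = 3, remainder 21
⌊86/21⌋ = 4, remainder 2

4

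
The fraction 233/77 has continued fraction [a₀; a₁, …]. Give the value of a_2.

Repeatedly divide and take the remainder:
233 = 3·77 + 2, so a_0 = 3
77 = 38·2 + 1, so a_1 = 38
2 = 2·1 + 0, so a_2 = 2

2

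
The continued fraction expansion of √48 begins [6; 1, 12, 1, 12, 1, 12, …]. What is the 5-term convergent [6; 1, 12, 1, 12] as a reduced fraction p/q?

a_0 = 6: 6/1
a_1 = 1: 7/1
a_2 = 12: 90/13
a_3 = 1: 97/14
a_4 = 12: 1254/181

1254/181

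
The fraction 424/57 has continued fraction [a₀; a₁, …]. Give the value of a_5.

Apply division with remainder until the remainder is 0:
424 ÷ 57 → quotient 7, remainder 25
57 ÷ 25 → quotient 2, remainder 7
25 ÷ 7 → quotient 3, remainder 4
7 ÷ 4 → quotient 1, remainder 3
4 ÷ 3 → quotient 1, remainder 1
3 ÷ 1 → quotient 3, remainder 0

3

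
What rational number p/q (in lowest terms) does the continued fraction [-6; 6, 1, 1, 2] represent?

Use the convergent recurrence hₖ = aₖ·hₖ₋₁ + hₖ₋₂ (and likewise for the denominators kₖ):
a_0 = -6: -6/1
a_1 = 6: -35/6
a_2 = 1: -41/7
a_3 = 1: -76/13
a_4 = 2: -193/33

-193/33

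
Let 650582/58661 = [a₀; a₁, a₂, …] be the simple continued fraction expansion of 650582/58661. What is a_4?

1

Apply division with remainder until the remainder is 0:
650582 = 11·58661 + 5311, so a_0 = 11
58661 = 11·5311 + 240, so a_1 = 11
5311 = 22·240 + 31, so a_2 = 22
240 = 7·31 + 23, so a_3 = 7
31 = 1·23 + 8, so a_4 = 1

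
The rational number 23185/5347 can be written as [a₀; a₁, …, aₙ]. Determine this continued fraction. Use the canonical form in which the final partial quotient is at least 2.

⌊23185/5347⌋ = 4, remainder 1797
⌊5347/1797⌋ = 2, remainder 1753
⌊1797/1753⌋ = 1, remainder 44
⌊1753/44⌋ = 39, remainder 37
⌊44/37⌋ = 1, remainder 7
⌊37/7⌋ = 5, remainder 2
⌊7/2⌋ = 3, remainder 1
⌊2/1⌋ = 2, remainder 0

[4; 2, 1, 39, 1, 5, 3, 2]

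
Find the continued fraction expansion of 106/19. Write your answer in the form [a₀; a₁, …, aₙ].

Run the Euclidean algorithm, recording each quotient:
⌊106/19⌋ = 5, remainder 11
⌊19/11⌋ = 1, remainder 8
⌊11/8⌋ = 1, remainder 3
⌊8/3⌋ = 2, remainder 2
⌊3/2⌋ = 1, remainder 1
⌊2/1⌋ = 2, remainder 0

[5; 1, 1, 2, 1, 2]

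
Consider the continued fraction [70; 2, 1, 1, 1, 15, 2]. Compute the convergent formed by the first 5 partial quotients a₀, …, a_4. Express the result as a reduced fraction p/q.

Compute successive convergents:
a_0 = 70: 70/1
a_1 = 2: 141/2
a_2 = 1: 211/3
a_3 = 1: 352/5
a_4 = 1: 563/8

563/8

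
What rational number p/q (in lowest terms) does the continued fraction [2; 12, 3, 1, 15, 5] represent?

Use the convergent recurrence hₖ = aₖ·hₖ₋₁ + hₖ₋₂ (and likewise for the denominators kₖ):
a_0 = 2: 2/1
a_1 = 12: 25/12
a_2 = 3: 77/37
a_3 = 1: 102/49
a_4 = 15: 1607/772
a_5 = 5: 8137/3909

8137/3909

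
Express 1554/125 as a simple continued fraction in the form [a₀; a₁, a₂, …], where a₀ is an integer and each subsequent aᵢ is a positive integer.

Apply division with remainder until the remainder is 0:
⌊1554/125⌋ = 12, remainder 54
⌊125/54⌋ = 2, remainder 17
⌊54/17⌋ = 3, remainder 3
⌊17/3⌋ = 5, remainder 2
⌊3/2⌋ = 1, remainder 1
⌊2/1⌋ = 2, remainder 0

[12; 2, 3, 5, 1, 2]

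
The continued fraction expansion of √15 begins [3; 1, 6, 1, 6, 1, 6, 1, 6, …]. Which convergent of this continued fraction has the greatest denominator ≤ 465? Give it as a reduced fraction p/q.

1677/433

a_0 = 3: 3/1  (≤ bound)
a_1 = 1: 4/1  (≤ bound)
a_2 = 6: 27/7  (≤ bound)
a_3 = 1: 31/8  (≤ bound)
a_4 = 6: 213/55  (≤ bound)
a_5 = 1: 244/63  (≤ bound)
a_6 = 6: 1677/433  (≤ bound)
a_7 = 1: 1921/496  (> 465, stop)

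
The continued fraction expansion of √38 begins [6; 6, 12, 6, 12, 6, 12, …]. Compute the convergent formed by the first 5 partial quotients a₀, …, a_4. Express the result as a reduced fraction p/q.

Collapse the nested fraction from the inside out:
Start with 12.
6 + 1/(12/1) = 6 + 1/12 = 73/12
12 + 1/(73/12) = 12 + 12/73 = 888/73
6 + 1/(888/73) = 6 + 73/888 = 5401/888
6 + 1/(5401/888) = 6 + 888/5401 = 33294/5401

33294/5401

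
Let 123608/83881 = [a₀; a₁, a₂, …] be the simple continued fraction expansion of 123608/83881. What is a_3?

1

Run the Euclidean algorithm, recording each quotient:
⌊123608/83881⌋ = 1, remainder 39727
⌊83881/39727⌋ = 2, remainder 4427
⌊39727/4427⌋ = 8, remainder 4311
⌊4427/4311⌋ = 1, remainder 116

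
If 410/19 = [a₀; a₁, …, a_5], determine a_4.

Run the Euclidean algorithm, recording each quotient:
⌊410/19⌋ = 21, remainder 11
⌊19/11⌋ = 1, remainder 8
⌊11/8⌋ = 1, remainder 3
⌊8/3⌋ = 2, remainder 2
⌊3/2⌋ = 1, remainder 1

1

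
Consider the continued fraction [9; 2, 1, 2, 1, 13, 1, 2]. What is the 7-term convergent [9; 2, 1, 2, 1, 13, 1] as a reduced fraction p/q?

1517/162

a_0 = 9: 9/1
a_1 = 2: 19/2
a_2 = 1: 28/3
a_3 = 2: 75/8
a_4 = 1: 103/11
a_5 = 13: 1414/151
a_6 = 1: 1517/162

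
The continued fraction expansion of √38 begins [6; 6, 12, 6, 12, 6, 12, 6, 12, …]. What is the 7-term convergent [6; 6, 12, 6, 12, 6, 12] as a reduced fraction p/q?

Start with 12.
6 + 1/(12/1) = 6 + 1/12 = 73/12
12 + 1/(73/12) = 12 + 12/73 = 888/73
6 + 1/(888/73) = 6 + 73/888 = 5401/888
12 + 1/(5401/888) = 12 + 888/5401 = 65700/5401
6 + 1/(65700/5401) = 6 + 5401/65700 = 399601/65700
6 + 1/(399601/65700) = 6 + 65700/399601 = 2463306/399601

2463306/399601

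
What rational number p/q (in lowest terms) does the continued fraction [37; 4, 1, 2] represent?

Start with 2.
1 + 1/(2/1) = 1 + 1/2 = 3/2
4 + 1/(3/2) = 4 + 2/3 = 14/3
37 + 1/(14/3) = 37 + 3/14 = 521/14

521/14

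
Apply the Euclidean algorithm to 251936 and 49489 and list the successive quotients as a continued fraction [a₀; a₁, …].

251936 = 5·49489 + 4491, so a_0 = 5
49489 = 11·4491 + 88, so a_1 = 11
4491 = 51·88 + 3, so a_2 = 51
88 = 29·3 + 1, so a_3 = 29
3 = 3·1 + 0, so a_4 = 3

[5; 11, 51, 29, 3]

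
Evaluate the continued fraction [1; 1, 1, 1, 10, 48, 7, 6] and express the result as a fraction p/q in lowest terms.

Start with 6.
7 + 1/(6/1) = 7 + 1/6 = 43/6
48 + 1/(43/6) = 48 + 6/43 = 2070/43
10 + 1/(2070/43) = 10 + 43/2070 = 20743/2070
1 + 1/(20743/2070) = 1 + 2070/20743 = 22813/20743
1 + 1/(22813/20743) = 1 + 20743/22813 = 43556/22813
1 + 1/(43556/22813) = 1 + 22813/43556 = 66369/43556
1 + 1/(66369/43556) = 1 + 43556/66369 = 109925/66369

109925/66369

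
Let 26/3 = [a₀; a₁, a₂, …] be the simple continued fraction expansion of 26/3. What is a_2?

2

Run the Euclidean algorithm, recording each quotient:
26 ÷ 3 → quotient 8, remainder 2
3 ÷ 2 → quotient 1, remainder 1
2 ÷ 1 → quotient 2, remainder 0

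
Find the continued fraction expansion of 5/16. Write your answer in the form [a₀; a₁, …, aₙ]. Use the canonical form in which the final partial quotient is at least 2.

[0; 3, 5]

Run the Euclidean algorithm, recording each quotient:
5 ÷ 16 → quotient 0, remainder 5
16 ÷ 5 → quotient 3, remainder 1
5 ÷ 1 → quotient 5, remainder 0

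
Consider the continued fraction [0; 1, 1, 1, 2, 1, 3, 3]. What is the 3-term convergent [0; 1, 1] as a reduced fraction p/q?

a_0 = 0: 0/1
a_1 = 1: 1/1
a_2 = 1: 1/2

1/2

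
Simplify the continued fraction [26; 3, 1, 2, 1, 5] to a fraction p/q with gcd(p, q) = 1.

2259/86

Start with 5.
1 + 1/(5/1) = 1 + 1/5 = 6/5
2 + 1/(6/5) = 2 + 5/6 = 17/6
1 + 1/(17/6) = 1 + 6/17 = 23/17
3 + 1/(23/17) = 3 + 17/23 = 86/23
26 + 1/(86/23) = 26 + 23/86 = 2259/86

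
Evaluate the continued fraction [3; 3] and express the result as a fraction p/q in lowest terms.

Compute successive convergents:
a_0 = 3: 3/1
a_1 = 3: 10/3

10/3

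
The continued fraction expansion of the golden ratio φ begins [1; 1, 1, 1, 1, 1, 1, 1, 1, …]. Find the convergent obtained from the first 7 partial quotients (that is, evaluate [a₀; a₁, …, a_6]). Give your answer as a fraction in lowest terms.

Start with 1.
1 + 1/(1/1) = 1 + 1/1 = 2/1
1 + 1/(2/1) = 1 + 1/2 = 3/2
1 + 1/(3/2) = 1 + 2/3 = 5/3
1 + 1/(5/3) = 1 + 3/5 = 8/5
1 + 1/(8/5) = 1 + 5/8 = 13/8
1 + 1/(13/8) = 1 + 8/13 = 21/13

21/13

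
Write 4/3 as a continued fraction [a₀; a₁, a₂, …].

[1; 3]

Run the Euclidean algorithm, recording each quotient:
⌊4/3⌋ = 1, remainder 1
⌊3/1⌋ = 3, remainder 0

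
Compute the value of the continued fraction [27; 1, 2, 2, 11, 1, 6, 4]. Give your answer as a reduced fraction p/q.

69143/2495

Start with 4.
6 + 1/(4/1) = 6 + 1/4 = 25/4
1 + 1/(25/4) = 1 + 4/25 = 29/25
11 + 1/(29/25) = 11 + 25/29 = 344/29
2 + 1/(344/29) = 2 + 29/344 = 717/344
2 + 1/(717/344) = 2 + 344/717 = 1778/717
1 + 1/(1778/717) = 1 + 717/1778 = 2495/1778
27 + 1/(2495/1778) = 27 + 1778/2495 = 69143/2495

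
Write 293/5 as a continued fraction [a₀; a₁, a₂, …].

Run the Euclidean algorithm, recording each quotient:
⌊293/5⌋ = 58, remainder 3
⌊5/3⌋ = 1, remainder 2
⌊3/2⌋ = 1, remainder 1
⌊2/1⌋ = 2, remainder 0

[58; 1, 1, 2]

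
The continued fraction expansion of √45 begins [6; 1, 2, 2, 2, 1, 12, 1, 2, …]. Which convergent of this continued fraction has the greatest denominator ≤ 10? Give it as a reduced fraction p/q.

47/7

a_0 = 6: 6/1  (≤ bound)
a_1 = 1: 7/1  (≤ bound)
a_2 = 2: 20/3  (≤ bound)
a_3 = 2: 47/7  (≤ bound)
a_4 = 2: 114/17  (> 10, stop)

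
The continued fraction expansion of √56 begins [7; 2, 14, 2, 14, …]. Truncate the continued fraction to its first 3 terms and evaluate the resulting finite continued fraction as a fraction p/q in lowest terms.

217/29

a_0 = 7: 7/1
a_1 = 2: 15/2
a_2 = 14: 217/29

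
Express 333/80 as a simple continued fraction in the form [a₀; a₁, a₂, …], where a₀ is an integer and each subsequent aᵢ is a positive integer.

333 ÷ 80 → quotient 4, remainder 13
80 ÷ 13 → quotient 6, remainder 2
13 ÷ 2 → quotient 6, remainder 1
2 ÷ 1 → quotient 2, remainder 0

[4; 6, 6, 2]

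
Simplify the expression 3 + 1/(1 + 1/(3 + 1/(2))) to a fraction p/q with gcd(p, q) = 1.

34/9

a_0 = 3: 3/1
a_1 = 1: 4/1
a_2 = 3: 15/4
a_3 = 2: 34/9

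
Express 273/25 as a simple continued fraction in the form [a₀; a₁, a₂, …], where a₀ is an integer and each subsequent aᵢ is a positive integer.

273 ÷ 25 → quotient 10, remainder 23
25 ÷ 23 → quotient 1, remainder 2
23 ÷ 2 → quotient 11, remainder 1
2 ÷ 1 → quotient 2, remainder 0

[10; 1, 11, 2]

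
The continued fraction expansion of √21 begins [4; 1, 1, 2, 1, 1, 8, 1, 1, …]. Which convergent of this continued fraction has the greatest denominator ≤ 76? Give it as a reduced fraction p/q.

List convergents until the denominator exceeds the bound:
a_0 = 4: 4/1  (≤ bound)
a_1 = 1: 5/1  (≤ bound)
a_2 = 1: 9/2  (≤ bound)
a_3 = 2: 23/5  (≤ bound)
a_4 = 1: 32/7  (≤ bound)
a_5 = 1: 55/12  (≤ bound)
a_6 = 8: 472/103  (> 76, stop)

55/12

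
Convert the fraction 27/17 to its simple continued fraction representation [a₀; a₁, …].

27 ÷ 17 → quotient 1, remainder 10
17 ÷ 10 → quotient 1, remainder 7
10 ÷ 7 → quotient 1, remainder 3
7 ÷ 3 → quotient 2, remainder 1
3 ÷ 1 → quotient 3, remainder 0

[1; 1, 1, 2, 3]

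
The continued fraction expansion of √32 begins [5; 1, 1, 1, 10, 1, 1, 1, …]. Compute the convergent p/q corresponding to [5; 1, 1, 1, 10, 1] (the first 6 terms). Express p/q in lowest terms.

198/35

Work from the innermost term outward:
Start with 1.
10 + 1/(1/1) = 10 + 1/1 = 11/1
1 + 1/(11/1) = 1 + 1/11 = 12/11
1 + 1/(12/11) = 1 + 11/12 = 23/12
1 + 1/(23/12) = 1 + 12/23 = 35/23
5 + 1/(35/23) = 5 + 23/35 = 198/35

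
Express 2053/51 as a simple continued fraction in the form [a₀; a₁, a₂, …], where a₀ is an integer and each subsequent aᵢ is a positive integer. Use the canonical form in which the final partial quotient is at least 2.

[40; 3, 1, 12]

⌊2053/51⌋ = 40, remainder 13
⌊51/13⌋ = 3, remainder 12
⌊13/12⌋ = 1, remainder 1
⌊12/1⌋ = 12, remainder 0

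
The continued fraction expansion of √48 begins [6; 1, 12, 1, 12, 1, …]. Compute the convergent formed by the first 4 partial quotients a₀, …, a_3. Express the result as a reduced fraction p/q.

Start with 1.
12 + 1/(1/1) = 12 + 1/1 = 13/1
1 + 1/(13/1) = 1 + 1/13 = 14/13
6 + 1/(14/13) = 6 + 13/14 = 97/14

97/14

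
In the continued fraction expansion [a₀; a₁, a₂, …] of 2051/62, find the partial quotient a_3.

⌊2051/62⌋ = 33, remainder 5
⌊62/5⌋ = 12, remainder 2
⌊5/2⌋ = 2, remainder 1
⌊2/1⌋ = 2, remainder 0

2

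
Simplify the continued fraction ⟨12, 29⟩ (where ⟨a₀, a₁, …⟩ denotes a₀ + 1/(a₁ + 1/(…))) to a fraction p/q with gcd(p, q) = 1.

a_0 = 12: 12/1
a_1 = 29: 349/29

349/29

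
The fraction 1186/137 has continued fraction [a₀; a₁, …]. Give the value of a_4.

10

1186 ÷ 137 → quotient 8, remainder 90
137 ÷ 90 → quotient 1, remainder 47
90 ÷ 47 → quotient 1, remainder 43
47 ÷ 43 → quotient 1, remainder 4
43 ÷ 4 → quotient 10, remainder 3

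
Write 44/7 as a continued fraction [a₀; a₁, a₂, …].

Run the Euclidean algorithm, recording each quotient:
44 = 6·7 + 2, so a_0 = 6
7 = 3·2 + 1, so a_1 = 3
2 = 2·1 + 0, so a_2 = 2

[6; 3, 2]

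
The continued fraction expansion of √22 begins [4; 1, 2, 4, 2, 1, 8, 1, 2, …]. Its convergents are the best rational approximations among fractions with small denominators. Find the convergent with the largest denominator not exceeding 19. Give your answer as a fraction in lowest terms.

61/13

a_0 = 4: 4/1  (≤ bound)
a_1 = 1: 5/1  (≤ bound)
a_2 = 2: 14/3  (≤ bound)
a_3 = 4: 61/13  (≤ bound)
a_4 = 2: 136/29  (> 19, stop)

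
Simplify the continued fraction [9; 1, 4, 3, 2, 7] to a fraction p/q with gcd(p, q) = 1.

a_0 = 9: 9/1
a_1 = 1: 10/1
a_2 = 4: 49/5
a_3 = 3: 157/16
a_4 = 2: 363/37
a_5 = 7: 2698/275

2698/275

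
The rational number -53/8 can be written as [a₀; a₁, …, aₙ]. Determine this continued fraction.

-53 = -7·8 + 3, so a_0 = -7
8 = 2·3 + 2, so a_1 = 2
3 = 1·2 + 1, so a_2 = 1
2 = 2·1 + 0, so a_3 = 2

[-7; 2, 1, 2]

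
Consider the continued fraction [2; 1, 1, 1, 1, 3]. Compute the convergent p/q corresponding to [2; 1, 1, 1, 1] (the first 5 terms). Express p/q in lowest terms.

Compute successive convergents:
a_0 = 2: 2/1
a_1 = 1: 3/1
a_2 = 1: 5/2
a_3 = 1: 8/3
a_4 = 1: 13/5

13/5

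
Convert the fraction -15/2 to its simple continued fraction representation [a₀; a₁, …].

[-8; 2]

⌊-15/2⌋ = -8, remainder 1
⌊2/1⌋ = 2, remainder 0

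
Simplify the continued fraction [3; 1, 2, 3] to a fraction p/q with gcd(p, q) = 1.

Use the convergent recurrence hₖ = aₖ·hₖ₋₁ + hₖ₋₂ (and likewise for the denominators kₖ):
a_0 = 3: 3/1
a_1 = 1: 4/1
a_2 = 2: 11/3
a_3 = 3: 37/10

37/10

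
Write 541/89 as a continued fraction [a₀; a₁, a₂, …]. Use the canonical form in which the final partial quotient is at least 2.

Apply division with remainder until the remainder is 0:
541 ÷ 89 → quotient 6, remainder 7
89 ÷ 7 → quotient 12, remainder 5
7 ÷ 5 → quotient 1, remainder 2
5 ÷ 2 → quotient 2, remainder 1
2 ÷ 1 → quotient 2, remainder 0

[6; 12, 1, 2, 2]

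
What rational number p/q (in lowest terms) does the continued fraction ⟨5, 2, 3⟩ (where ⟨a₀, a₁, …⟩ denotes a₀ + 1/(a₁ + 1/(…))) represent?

Use the convergent recurrence hₖ = aₖ·hₖ₋₁ + hₖ₋₂ (and likewise for the denominators kₖ):
a_0 = 5: 5/1
a_1 = 2: 11/2
a_2 = 3: 38/7

38/7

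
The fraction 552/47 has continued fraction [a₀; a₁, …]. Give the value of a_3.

1

⌊552/47⌋ = 11, remainder 35
⌊47/35⌋ = 1, remainder 12
⌊35/12⌋ = 2, remainder 11
⌊12/11⌋ = 1, remainder 1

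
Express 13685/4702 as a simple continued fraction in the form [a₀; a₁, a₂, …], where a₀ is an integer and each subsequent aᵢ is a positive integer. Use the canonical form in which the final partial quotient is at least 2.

[2; 1, 10, 5, 1, 13, 5]

⌊13685/4702⌋ = 2, remainder 4281
⌊4702/4281⌋ = 1, remainder 421
⌊4281/421⌋ = 10, remainder 71
⌊421/71⌋ = 5, remainder 66
⌊71/66⌋ = 1, remainder 5
⌊66/5⌋ = 13, remainder 1
⌊5/1⌋ = 5, remainder 0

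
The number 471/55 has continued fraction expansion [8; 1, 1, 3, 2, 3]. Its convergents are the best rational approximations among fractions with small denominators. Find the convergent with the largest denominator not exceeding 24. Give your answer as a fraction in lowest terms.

a_0 = 8: 8/1  (≤ bound)
a_1 = 1: 9/1  (≤ bound)
a_2 = 1: 17/2  (≤ bound)
a_3 = 3: 60/7  (≤ bound)
a_4 = 2: 137/16  (≤ bound)
a_5 = 3: 471/55  (> 24, stop)

137/16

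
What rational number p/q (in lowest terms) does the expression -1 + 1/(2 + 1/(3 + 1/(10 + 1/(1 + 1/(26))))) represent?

Collapse the nested fraction from the inside out:
Start with 26.
1 + 1/(26/1) = 1 + 1/26 = 27/26
10 + 1/(27/26) = 10 + 26/27 = 296/27
3 + 1/(296/27) = 3 + 27/296 = 915/296
2 + 1/(915/296) = 2 + 296/915 = 2126/915
-1 + 1/(2126/915) = -1 + 915/2126 = -1211/2126

-1211/2126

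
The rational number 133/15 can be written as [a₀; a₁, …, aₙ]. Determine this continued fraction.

Apply division with remainder until the remainder is 0:
⌊133/15⌋ = 8, remainder 13
⌊15/13⌋ = 1, remainder 2
⌊13/2⌋ = 6, remainder 1
⌊2/1⌋ = 2, remainder 0

[8; 1, 6, 2]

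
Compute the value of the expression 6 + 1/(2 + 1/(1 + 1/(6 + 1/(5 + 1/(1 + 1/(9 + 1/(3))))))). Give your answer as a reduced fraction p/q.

23830/3753

Starting at the tail and folding back:
Start with 3.
9 + 1/(3/1) = 9 + 1/3 = 28/3
1 + 1/(28/3) = 1 + 3/28 = 31/28
5 + 1/(31/28) = 5 + 28/31 = 183/31
6 + 1/(183/31) = 6 + 31/183 = 1129/183
1 + 1/(1129/183) = 1 + 183/1129 = 1312/1129
2 + 1/(1312/1129) = 2 + 1129/1312 = 3753/1312
6 + 1/(3753/1312) = 6 + 1312/3753 = 23830/3753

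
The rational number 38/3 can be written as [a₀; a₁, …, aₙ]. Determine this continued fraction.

[12; 1, 2]

Apply division with remainder until the remainder is 0:
⌊38/3⌋ = 12, remainder 2
⌊3/2⌋ = 1, remainder 1
⌊2/1⌋ = 2, remainder 0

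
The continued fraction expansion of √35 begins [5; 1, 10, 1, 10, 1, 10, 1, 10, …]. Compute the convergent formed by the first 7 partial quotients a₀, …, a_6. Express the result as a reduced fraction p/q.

a_0 = 5: 5/1
a_1 = 1: 6/1
a_2 = 10: 65/11
a_3 = 1: 71/12
a_4 = 10: 775/131
a_5 = 1: 846/143
a_6 = 10: 9235/1561

9235/1561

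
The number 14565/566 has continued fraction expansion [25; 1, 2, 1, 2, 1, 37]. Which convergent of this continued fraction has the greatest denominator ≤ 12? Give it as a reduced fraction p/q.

283/11

a_0 = 25: 25/1  (≤ bound)
a_1 = 1: 26/1  (≤ bound)
a_2 = 2: 77/3  (≤ bound)
a_3 = 1: 103/4  (≤ bound)
a_4 = 2: 283/11  (≤ bound)
a_5 = 1: 386/15  (> 12, stop)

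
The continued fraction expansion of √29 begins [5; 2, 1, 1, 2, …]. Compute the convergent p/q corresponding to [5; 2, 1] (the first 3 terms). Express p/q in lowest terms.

16/3

Start with 1.
2 + 1/(1/1) = 2 + 1/1 = 3/1
5 + 1/(3/1) = 5 + 1/3 = 16/3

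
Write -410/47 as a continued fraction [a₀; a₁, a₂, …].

[-9; 3, 1, 1, 1, 1, 2]

Run the Euclidean algorithm, recording each quotient:
-410 = -9·47 + 13, so a_0 = -9
47 = 3·13 + 8, so a_1 = 3
13 = 1·8 + 5, so a_2 = 1
8 = 1·5 + 3, so a_3 = 1
5 = 1·3 + 2, so a_4 = 1
3 = 1·2 + 1, so a_5 = 1
2 = 2·1 + 0, so a_6 = 2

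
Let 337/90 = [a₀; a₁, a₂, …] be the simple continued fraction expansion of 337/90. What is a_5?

2

337 = 3·90 + 67, so a_0 = 3
90 = 1·67 + 23, so a_1 = 1
67 = 2·23 + 21, so a_2 = 2
23 = 1·21 + 2, so a_3 = 1
21 = 10·2 + 1, so a_4 = 10
2 = 2·1 + 0, so a_5 = 2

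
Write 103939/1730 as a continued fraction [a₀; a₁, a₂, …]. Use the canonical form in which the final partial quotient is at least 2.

103939 ÷ 1730 → quotient 60, remainder 139
1730 ÷ 139 → quotient 12, remainder 62
139 ÷ 62 → quotient 2, remainder 15
62 ÷ 15 → quotient 4, remainder 2
15 ÷ 2 → quotient 7, remainder 1
2 ÷ 1 → quotient 2, remainder 0

[60; 12, 2, 4, 7, 2]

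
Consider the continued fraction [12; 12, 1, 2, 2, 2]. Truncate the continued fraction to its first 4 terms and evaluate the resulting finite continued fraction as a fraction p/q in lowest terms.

a_0 = 12: 12/1
a_1 = 12: 145/12
a_2 = 1: 157/13
a_3 = 2: 459/38

459/38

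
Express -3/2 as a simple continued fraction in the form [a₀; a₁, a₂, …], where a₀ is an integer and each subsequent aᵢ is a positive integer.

Run the Euclidean algorithm, recording each quotient:
-3 ÷ 2 → quotient -2, remainder 1
2 ÷ 1 → quotient 2, remainder 0

[-2; 2]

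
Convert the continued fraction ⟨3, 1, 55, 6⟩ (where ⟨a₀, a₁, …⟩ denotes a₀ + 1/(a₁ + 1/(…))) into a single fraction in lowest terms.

Compute successive convergents:
a_0 = 3: 3/1
a_1 = 1: 4/1
a_2 = 55: 223/56
a_3 = 6: 1342/337

1342/337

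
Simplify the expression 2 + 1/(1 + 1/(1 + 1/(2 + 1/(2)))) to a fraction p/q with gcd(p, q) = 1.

Compute successive convergents:
a_0 = 2: 2/1
a_1 = 1: 3/1
a_2 = 1: 5/2
a_3 = 2: 13/5
a_4 = 2: 31/12

31/12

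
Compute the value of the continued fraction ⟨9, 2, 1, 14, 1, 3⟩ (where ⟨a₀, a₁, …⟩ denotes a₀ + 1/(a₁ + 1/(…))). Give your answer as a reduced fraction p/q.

Start with 3.
1 + 1/(3/1) = 1 + 1/3 = 4/3
14 + 1/(4/3) = 14 + 3/4 = 59/4
1 + 1/(59/4) = 1 + 4/59 = 63/59
2 + 1/(63/59) = 2 + 59/63 = 185/63
9 + 1/(185/63) = 9 + 63/185 = 1728/185

1728/185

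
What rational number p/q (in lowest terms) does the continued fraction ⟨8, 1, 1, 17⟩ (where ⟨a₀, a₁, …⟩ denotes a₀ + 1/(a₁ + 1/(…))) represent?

Work from the innermost term outward:
Start with 17.
1 + 1/(17/1) = 1 + 1/17 = 18/17
1 + 1/(18/17) = 1 + 17/18 = 35/18
8 + 1/(35/18) = 8 + 18/35 = 298/35

298/35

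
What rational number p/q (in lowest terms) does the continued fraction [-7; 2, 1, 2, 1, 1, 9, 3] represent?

-3747/565

a_0 = -7: -7/1
a_1 = 2: -13/2
a_2 = 1: -20/3
a_3 = 2: -53/8
a_4 = 1: -73/11
a_5 = 1: -126/19
a_6 = 9: -1207/182
a_7 = 3: -3747/565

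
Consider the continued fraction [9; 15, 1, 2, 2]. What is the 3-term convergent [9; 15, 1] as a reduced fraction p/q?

Start with 1.
15 + 1/(1/1) = 15 + 1/1 = 16/1
9 + 1/(16/1) = 9 + 1/16 = 145/16

145/16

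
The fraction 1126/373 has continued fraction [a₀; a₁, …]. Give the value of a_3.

2

1126 = 3·373 + 7, so a_0 = 3
373 = 53·7 + 2, so a_1 = 53
7 = 3·2 + 1, so a_2 = 3
2 = 2·1 + 0, so a_3 = 2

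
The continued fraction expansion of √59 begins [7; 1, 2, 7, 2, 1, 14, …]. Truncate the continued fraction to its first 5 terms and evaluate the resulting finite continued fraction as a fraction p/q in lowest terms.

361/47

a_0 = 7: 7/1
a_1 = 1: 8/1
a_2 = 2: 23/3
a_3 = 7: 169/22
a_4 = 2: 361/47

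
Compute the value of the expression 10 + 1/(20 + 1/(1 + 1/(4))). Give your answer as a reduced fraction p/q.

1045/104

Start with 4.
1 + 1/(4/1) = 1 + 1/4 = 5/4
20 + 1/(5/4) = 20 + 4/5 = 104/5
10 + 1/(104/5) = 10 + 5/104 = 1045/104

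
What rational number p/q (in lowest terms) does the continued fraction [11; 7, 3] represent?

245/22

Start with 3.
7 + 1/(3/1) = 7 + 1/3 = 22/3
11 + 1/(22/3) = 11 + 3/22 = 245/22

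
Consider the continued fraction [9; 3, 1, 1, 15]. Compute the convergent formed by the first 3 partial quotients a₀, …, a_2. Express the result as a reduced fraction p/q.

a_0 = 9: 9/1
a_1 = 3: 28/3
a_2 = 1: 37/4

37/4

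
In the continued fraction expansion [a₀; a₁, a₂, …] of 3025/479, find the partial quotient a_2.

5

Run the Euclidean algorithm, recording each quotient:
⌊3025/479⌋ = 6, remainder 151
⌊479/151⌋ = 3, remainder 26
⌊151/26⌋ = 5, remainder 21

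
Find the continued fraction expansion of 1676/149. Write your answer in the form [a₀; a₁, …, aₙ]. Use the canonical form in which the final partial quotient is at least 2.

[11; 4, 37]

1676 = 11·149 + 37, so a_0 = 11
149 = 4·37 + 1, so a_1 = 4
37 = 37·1 + 0, so a_2 = 37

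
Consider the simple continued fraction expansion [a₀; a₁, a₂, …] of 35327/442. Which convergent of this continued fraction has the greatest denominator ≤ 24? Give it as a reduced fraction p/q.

1039/13

a_0 = 79: 79/1  (≤ bound)
a_1 = 1: 80/1  (≤ bound)
a_2 = 12: 1039/13  (≤ bound)
a_3 = 2: 2158/27  (> 24, stop)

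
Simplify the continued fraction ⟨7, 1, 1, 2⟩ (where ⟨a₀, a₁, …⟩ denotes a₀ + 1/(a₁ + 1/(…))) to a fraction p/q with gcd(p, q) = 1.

38/5

Start with 2.
1 + 1/(2/1) = 1 + 1/2 = 3/2
1 + 1/(3/2) = 1 + 2/3 = 5/3
7 + 1/(5/3) = 7 + 3/5 = 38/5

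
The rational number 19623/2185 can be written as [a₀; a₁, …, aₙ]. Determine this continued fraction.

[8; 1, 51, 42]

Apply division with remainder until the remainder is 0:
⌊19623/2185⌋ = 8, remainder 2143
⌊2185/2143⌋ = 1, remainder 42
⌊2143/42⌋ = 51, remainder 1
⌊42/1⌋ = 42, remainder 0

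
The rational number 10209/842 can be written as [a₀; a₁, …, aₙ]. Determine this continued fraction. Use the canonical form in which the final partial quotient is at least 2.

[12; 8, 52, 2]

⌊10209/842⌋ = 12, remainder 105
⌊842/105⌋ = 8, remainder 2
⌊105/2⌋ = 52, remainder 1
⌊2/1⌋ = 2, remainder 0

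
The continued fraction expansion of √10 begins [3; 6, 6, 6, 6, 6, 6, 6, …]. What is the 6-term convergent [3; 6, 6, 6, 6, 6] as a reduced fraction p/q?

27379/8658

Collapse the nested fraction from the inside out:
Start with 6.
6 + 1/(6/1) = 6 + 1/6 = 37/6
6 + 1/(37/6) = 6 + 6/37 = 228/37
6 + 1/(228/37) = 6 + 37/228 = 1405/228
6 + 1/(1405/228) = 6 + 228/1405 = 8658/1405
3 + 1/(8658/1405) = 3 + 1405/8658 = 27379/8658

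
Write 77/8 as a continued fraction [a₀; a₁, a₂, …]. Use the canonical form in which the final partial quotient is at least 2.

77 = 9·8 + 5, so a_0 = 9
8 = 1·5 + 3, so a_1 = 1
5 = 1·3 + 2, so a_2 = 1
3 = 1·2 + 1, so a_3 = 1
2 = 2·1 + 0, so a_4 = 2

[9; 1, 1, 1, 2]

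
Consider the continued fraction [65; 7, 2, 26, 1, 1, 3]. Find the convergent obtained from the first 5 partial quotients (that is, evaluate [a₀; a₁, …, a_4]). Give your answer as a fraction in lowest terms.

Use the convergent recurrence hₖ = aₖ·hₖ₋₁ + hₖ₋₂ (and likewise for the denominators kₖ):
a_0 = 65: 65/1
a_1 = 7: 456/7
a_2 = 2: 977/15
a_3 = 26: 25858/397
a_4 = 1: 26835/412

26835/412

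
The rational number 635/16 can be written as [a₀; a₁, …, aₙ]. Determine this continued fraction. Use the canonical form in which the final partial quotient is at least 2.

[39; 1, 2, 5]

Run the Euclidean algorithm, recording each quotient:
635 = 39·16 + 11, so a_0 = 39
16 = 1·11 + 5, so a_1 = 1
11 = 2·5 + 1, so a_2 = 2
5 = 5·1 + 0, so a_3 = 5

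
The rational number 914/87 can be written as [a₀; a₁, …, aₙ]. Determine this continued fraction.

[10; 1, 1, 43]

⌊914/87⌋ = 10, remainder 44
⌊87/44⌋ = 1, remainder 43
⌊44/43⌋ = 1, remainder 1
⌊43/1⌋ = 43, remainder 0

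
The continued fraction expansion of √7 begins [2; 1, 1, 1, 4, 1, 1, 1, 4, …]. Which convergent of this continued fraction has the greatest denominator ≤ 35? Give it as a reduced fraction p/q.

82/31

List convergents until the denominator exceeds the bound:
a_0 = 2: 2/1  (≤ bound)
a_1 = 1: 3/1  (≤ bound)
a_2 = 1: 5/2  (≤ bound)
a_3 = 1: 8/3  (≤ bound)
a_4 = 4: 37/14  (≤ bound)
a_5 = 1: 45/17  (≤ bound)
a_6 = 1: 82/31  (≤ bound)
a_7 = 1: 127/48  (> 35, stop)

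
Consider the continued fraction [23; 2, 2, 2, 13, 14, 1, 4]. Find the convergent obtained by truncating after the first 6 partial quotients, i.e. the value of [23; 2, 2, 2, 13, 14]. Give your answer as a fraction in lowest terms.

53061/2266

Collapse the nested fraction from the inside out:
Start with 14.
13 + 1/(14/1) = 13 + 1/14 = 183/14
2 + 1/(183/14) = 2 + 14/183 = 380/183
2 + 1/(380/183) = 2 + 183/380 = 943/380
2 + 1/(943/380) = 2 + 380/943 = 2266/943
23 + 1/(2266/943) = 23 + 943/2266 = 53061/2266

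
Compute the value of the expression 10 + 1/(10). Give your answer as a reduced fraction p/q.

Start with 10.
10 + 1/(10/1) = 10 + 1/10 = 101/10

101/10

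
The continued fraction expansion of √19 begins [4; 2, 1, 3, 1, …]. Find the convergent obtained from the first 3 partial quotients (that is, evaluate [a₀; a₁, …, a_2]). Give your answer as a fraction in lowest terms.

13/3

Start with 1.
2 + 1/(1/1) = 2 + 1/1 = 3/1
4 + 1/(3/1) = 4 + 1/3 = 13/3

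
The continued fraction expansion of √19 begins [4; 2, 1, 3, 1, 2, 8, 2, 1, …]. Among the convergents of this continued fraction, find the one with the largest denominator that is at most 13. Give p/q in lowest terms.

a_0 = 4: 4/1  (≤ bound)
a_1 = 2: 9/2  (≤ bound)
a_2 = 1: 13/3  (≤ bound)
a_3 = 3: 48/11  (≤ bound)
a_4 = 1: 61/14  (> 13, stop)

48/11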